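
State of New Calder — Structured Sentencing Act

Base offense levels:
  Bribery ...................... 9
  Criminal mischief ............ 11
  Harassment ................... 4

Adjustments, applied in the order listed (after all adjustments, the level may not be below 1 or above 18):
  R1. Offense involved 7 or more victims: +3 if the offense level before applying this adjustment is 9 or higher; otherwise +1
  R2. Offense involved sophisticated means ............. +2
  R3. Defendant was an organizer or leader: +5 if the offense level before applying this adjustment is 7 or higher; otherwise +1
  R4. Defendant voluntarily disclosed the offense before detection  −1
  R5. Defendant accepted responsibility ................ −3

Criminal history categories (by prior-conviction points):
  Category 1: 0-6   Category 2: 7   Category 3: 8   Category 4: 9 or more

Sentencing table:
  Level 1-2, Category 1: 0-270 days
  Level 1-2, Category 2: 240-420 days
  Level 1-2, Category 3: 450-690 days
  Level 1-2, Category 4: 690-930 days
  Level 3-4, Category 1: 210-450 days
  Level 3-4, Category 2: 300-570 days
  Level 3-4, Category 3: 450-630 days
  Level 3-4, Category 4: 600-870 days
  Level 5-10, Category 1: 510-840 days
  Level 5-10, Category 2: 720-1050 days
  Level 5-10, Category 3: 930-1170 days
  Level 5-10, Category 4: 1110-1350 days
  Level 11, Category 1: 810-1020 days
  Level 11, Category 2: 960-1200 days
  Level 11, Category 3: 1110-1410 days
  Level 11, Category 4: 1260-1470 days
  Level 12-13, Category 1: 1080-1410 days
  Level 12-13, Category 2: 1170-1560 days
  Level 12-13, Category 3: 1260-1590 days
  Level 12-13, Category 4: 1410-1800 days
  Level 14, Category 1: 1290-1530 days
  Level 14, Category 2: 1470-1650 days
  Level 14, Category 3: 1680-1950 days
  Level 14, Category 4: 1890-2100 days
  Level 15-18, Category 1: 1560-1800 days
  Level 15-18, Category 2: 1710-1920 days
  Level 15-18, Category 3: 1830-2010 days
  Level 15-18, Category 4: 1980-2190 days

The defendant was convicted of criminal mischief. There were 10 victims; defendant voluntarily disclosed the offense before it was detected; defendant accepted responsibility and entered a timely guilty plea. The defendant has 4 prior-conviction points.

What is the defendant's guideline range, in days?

Base offense level for criminal mischief: 11.
R1 applies (level before this adjustment is 11 ≥ 9, so +3): 11 + 3 = 14.
R2 does not apply.
R4 applies: 14 − 1 = 13.
R5 applies: 13 − 3 = 10.
Final offense level: 10.
Criminal history: 4 prior points → Category 1 (0-6).
Level 10 falls in the 5-10 band.
Grid: Level 5-10 × Category 1 = 510-840 days.

510-840 days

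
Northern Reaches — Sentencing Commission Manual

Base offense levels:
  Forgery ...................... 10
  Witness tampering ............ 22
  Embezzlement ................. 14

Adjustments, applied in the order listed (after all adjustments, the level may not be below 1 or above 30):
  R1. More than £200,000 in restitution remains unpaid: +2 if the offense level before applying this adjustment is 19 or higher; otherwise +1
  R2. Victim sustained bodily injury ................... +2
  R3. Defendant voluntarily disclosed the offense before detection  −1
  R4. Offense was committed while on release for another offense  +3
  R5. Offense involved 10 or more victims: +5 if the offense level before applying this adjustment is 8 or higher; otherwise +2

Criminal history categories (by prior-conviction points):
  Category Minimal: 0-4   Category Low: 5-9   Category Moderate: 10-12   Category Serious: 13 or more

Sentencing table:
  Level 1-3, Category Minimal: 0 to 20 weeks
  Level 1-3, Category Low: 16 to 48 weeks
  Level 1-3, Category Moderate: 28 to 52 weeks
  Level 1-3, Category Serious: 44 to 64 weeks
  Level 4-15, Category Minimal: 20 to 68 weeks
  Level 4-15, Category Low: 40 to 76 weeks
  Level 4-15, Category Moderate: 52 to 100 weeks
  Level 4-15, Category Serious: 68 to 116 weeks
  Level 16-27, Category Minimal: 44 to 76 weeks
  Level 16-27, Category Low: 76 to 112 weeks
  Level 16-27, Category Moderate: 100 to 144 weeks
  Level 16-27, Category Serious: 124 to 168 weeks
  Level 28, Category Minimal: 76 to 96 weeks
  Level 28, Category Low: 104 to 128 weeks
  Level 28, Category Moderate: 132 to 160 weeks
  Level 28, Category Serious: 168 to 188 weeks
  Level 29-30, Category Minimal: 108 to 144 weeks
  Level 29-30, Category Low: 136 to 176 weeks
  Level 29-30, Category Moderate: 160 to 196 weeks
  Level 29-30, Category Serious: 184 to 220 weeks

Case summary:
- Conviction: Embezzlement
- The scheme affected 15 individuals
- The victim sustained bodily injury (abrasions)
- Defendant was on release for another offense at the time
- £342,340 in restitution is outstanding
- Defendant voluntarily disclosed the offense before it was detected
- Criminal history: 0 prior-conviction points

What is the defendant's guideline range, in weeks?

44-76 weeks

Base offense level for embezzlement: 14.
R1 applies (level before this adjustment is 14 < 19, so +1): 14 + 1 = 15.
R2 applies: 15 + 2 = 17.
R3 applies: 17 − 1 = 16.
R4 applies: 16 + 3 = 19.
R5 applies (level before this adjustment is 19 ≥ 8, so +5): 19 + 5 = 24.
Final offense level: 24.
Criminal history: 0 prior points → Category Minimal (0-4).
Level 24 falls in the 16-27 band.
Grid: Level 16-27 × Category Minimal = 44-76 weeks.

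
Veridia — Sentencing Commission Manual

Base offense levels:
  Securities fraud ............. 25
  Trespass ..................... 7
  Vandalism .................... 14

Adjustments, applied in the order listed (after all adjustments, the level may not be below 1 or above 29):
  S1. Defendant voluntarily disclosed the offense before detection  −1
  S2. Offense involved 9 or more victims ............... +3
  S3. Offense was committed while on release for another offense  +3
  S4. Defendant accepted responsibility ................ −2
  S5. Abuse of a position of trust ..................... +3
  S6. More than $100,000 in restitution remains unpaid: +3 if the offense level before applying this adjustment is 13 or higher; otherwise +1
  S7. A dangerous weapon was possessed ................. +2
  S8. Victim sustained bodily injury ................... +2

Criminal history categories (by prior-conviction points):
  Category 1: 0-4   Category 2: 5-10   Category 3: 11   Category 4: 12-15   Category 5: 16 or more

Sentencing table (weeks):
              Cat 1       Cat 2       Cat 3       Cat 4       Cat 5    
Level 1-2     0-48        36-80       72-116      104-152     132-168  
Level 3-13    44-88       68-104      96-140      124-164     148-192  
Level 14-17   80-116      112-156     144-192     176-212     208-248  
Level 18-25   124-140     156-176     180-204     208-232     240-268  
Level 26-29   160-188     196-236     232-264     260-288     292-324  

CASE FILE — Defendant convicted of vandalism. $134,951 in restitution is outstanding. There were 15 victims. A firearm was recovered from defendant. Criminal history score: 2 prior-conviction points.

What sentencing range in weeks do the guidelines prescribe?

Base offense level for vandalism: 14.
S1 does not apply.
S2 applies: 14 + 3 = 17.
S3 does not apply.
S5 does not apply.
S6 applies (level before this adjustment is 17 ≥ 13, so +3): 17 + 3 = 20.
S7 applies: 20 + 2 = 22.
Final offense level: 22.
Criminal history: 2 prior points → Category 1 (0-4).
Level 22 falls in the 18-25 band.
Grid: Level 18-25 × Category 1 = 124-140 weeks.

124-140 weeks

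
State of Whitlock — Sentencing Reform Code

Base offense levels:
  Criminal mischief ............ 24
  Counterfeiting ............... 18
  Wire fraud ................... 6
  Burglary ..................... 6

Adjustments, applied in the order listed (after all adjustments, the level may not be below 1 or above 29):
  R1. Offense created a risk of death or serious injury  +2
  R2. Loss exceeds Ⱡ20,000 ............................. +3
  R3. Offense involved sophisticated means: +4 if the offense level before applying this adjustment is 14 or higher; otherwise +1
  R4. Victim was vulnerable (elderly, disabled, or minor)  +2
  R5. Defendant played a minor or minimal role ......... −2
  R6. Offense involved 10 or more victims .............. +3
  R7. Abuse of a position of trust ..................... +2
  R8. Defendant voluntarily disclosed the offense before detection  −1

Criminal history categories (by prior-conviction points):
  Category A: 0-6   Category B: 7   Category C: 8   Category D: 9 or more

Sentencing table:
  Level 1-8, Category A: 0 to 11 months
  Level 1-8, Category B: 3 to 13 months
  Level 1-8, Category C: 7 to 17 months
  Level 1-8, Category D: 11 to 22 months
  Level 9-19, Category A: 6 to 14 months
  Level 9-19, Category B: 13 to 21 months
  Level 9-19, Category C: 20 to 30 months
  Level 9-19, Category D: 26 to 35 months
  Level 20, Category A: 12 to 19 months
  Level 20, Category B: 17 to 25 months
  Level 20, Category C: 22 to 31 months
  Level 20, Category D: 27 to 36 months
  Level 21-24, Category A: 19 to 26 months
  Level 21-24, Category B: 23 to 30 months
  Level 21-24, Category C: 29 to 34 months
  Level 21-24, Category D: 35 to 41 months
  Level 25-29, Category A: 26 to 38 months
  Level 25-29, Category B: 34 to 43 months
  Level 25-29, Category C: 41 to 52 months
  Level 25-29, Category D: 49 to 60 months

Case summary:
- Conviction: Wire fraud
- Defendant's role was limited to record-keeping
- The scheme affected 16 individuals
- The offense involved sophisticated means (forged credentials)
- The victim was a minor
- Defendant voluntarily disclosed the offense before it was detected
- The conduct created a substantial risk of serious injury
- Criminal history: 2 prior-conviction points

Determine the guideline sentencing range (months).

6-14 months

Base offense level for wire fraud: 6.
R1 applies: 6 + 2 = 8.
R2 does not apply.
R3 applies (level before this adjustment is 8 < 14, so +1): 8 + 1 = 9.
R4 applies: 9 + 2 = 11.
R5 applies: 11 − 2 = 9.
R6 applies: 9 + 3 = 12.
R8 applies: 12 − 1 = 11.
Final offense level: 11.
Criminal history: 2 prior points → Category A (0-6).
Level 11 falls in the 9-19 band.
Grid: Level 9-19 × Category A = 6-14 months.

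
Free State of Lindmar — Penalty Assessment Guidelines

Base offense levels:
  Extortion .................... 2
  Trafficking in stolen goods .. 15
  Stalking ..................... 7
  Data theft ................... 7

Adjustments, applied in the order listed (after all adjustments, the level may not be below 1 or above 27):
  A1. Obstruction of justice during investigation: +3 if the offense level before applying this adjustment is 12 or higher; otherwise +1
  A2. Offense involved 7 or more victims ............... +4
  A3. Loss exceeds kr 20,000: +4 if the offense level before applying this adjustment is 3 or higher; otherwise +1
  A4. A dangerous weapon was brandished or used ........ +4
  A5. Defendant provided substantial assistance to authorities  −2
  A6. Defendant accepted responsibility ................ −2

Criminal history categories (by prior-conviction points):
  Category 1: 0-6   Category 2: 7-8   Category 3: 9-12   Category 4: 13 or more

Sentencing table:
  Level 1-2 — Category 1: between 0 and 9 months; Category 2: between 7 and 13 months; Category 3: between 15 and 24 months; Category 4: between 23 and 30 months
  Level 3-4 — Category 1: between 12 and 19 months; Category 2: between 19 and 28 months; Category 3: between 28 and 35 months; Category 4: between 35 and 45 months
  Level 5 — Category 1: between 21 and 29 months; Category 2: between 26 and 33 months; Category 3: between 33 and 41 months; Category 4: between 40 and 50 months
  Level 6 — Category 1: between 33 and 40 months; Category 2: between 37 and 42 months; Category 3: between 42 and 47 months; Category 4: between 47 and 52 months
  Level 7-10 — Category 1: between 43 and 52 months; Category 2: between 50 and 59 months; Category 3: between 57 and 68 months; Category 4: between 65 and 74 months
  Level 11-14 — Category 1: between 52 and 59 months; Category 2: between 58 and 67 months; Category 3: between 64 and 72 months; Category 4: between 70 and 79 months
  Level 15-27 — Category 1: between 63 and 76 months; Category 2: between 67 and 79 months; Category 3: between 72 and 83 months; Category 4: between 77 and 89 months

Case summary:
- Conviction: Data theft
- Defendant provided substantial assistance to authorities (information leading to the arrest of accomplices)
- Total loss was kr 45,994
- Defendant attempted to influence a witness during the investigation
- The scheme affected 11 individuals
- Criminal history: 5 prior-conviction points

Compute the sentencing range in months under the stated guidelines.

52-59 months

Base offense level for data theft: 7.
A1 applies (level before this adjustment is 7 < 12, so +1): 7 + 1 = 8.
A2 applies: 8 + 4 = 12.
A3 applies (level before this adjustment is 12 ≥ 3, so +4): 12 + 4 = 16.
A4 does not apply.
A5 applies: 16 − 2 = 14.
Final offense level: 14.
Criminal history: 5 prior points → Category 1 (0-6).
Level 14 falls in the 11-14 band.
Grid: Level 11-14 × Category 1 = 52-59 months.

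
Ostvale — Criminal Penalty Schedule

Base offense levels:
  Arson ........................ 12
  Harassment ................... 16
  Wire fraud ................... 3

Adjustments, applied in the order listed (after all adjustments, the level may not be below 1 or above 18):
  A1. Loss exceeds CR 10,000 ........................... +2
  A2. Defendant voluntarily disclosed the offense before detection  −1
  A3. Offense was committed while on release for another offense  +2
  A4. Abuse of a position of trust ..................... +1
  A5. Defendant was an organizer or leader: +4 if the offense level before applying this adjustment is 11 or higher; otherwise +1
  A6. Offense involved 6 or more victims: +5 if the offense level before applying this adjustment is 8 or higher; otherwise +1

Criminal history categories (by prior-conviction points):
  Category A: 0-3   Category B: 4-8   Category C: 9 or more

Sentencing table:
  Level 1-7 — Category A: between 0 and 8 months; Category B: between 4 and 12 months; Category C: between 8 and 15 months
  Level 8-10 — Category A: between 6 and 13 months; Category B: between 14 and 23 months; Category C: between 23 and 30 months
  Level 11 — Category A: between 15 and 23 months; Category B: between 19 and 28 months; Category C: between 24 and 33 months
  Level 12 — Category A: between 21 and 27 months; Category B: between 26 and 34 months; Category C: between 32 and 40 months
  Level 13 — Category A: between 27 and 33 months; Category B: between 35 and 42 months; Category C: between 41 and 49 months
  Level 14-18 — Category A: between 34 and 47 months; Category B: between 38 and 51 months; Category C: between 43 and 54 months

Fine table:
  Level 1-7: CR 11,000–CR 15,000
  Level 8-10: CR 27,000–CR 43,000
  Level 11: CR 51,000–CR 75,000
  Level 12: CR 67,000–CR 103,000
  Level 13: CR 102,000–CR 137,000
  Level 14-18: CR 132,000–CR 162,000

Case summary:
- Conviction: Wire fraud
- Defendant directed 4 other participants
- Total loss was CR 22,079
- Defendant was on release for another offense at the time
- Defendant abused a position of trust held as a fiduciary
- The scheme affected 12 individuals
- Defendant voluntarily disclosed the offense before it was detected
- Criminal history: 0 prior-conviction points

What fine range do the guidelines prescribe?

Base offense level for wire fraud: 3.
A1 applies: 3 + 2 = 5.
A2 applies: 5 − 1 = 4.
A3 applies: 4 + 2 = 6.
A4 applies: 6 + 1 = 7.
A5 applies (level before this adjustment is 7 < 11, so +1): 7 + 1 = 8.
A6 applies (level before this adjustment is 8 ≥ 8, so +5): 8 + 5 = 13.
Final offense level: 13.
Level 13 falls in the 13 band.
Fine table: Level 13 → CR 102,000–CR 137,000.

CR 102,000–CR 137,000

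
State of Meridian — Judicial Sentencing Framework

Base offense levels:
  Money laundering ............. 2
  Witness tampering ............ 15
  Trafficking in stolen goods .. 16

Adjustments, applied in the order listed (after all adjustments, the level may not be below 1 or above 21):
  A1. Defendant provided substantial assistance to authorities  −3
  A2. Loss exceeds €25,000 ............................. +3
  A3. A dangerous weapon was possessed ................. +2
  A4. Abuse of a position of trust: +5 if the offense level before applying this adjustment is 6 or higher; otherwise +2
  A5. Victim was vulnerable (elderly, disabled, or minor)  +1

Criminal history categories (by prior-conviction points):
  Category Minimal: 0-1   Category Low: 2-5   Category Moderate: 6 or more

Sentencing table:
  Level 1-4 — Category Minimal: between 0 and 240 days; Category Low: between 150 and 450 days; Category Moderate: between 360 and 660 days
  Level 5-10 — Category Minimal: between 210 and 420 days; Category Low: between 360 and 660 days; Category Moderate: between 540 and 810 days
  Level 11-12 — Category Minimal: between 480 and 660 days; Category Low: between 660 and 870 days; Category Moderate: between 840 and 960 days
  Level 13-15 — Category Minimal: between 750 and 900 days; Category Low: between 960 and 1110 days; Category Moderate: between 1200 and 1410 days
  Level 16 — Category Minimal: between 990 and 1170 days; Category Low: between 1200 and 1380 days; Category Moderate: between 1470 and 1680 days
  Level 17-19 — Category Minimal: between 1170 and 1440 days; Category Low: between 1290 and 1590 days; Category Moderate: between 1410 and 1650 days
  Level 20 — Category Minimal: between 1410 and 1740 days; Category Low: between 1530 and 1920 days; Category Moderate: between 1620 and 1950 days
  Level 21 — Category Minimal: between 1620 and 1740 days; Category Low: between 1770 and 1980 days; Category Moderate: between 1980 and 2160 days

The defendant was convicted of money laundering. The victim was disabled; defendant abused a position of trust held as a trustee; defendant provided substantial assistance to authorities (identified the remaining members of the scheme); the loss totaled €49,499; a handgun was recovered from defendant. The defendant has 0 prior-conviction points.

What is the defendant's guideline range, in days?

Base offense level for money laundering: 2.
A1 applies: 2 − 3 = -1.
A2 applies: -1 + 3 = 2.
A3 applies: 2 + 2 = 4.
A4 applies (level before this adjustment is 4 < 6, so +2): 4 + 2 = 6.
A5 applies: 6 + 1 = 7.
Final offense level: 7.
Criminal history: 0 prior points → Category Minimal (0-1).
Level 7 falls in the 5-10 band.
Grid: Level 5-10 × Category Minimal = 210-420 days.

210-420 days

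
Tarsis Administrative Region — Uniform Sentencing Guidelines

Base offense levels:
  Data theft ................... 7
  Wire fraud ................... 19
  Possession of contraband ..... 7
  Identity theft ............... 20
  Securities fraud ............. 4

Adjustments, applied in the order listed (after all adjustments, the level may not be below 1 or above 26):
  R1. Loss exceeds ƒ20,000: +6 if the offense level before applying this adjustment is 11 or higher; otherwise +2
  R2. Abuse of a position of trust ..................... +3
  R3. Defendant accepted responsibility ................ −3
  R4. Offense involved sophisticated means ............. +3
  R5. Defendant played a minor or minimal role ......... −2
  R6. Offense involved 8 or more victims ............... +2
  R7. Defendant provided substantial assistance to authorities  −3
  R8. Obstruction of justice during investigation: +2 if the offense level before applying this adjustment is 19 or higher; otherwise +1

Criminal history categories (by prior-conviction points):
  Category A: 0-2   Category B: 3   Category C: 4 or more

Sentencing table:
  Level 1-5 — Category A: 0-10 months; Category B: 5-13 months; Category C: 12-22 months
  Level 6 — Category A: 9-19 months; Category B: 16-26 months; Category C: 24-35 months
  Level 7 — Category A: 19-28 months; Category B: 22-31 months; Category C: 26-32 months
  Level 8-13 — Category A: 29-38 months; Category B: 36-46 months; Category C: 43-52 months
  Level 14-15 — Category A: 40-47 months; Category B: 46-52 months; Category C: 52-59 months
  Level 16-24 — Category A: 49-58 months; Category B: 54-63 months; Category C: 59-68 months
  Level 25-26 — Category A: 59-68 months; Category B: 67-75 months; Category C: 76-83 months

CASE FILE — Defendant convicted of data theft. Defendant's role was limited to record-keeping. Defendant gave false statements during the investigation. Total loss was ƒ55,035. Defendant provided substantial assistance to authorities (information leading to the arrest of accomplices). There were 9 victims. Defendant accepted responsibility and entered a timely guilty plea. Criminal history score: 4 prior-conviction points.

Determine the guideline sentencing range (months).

Base offense level for data theft: 7.
R1 applies (level before this adjustment is 7 < 11, so +2): 7 + 2 = 9.
R2 does not apply.
R3 applies: 9 − 3 = 6.
R5 applies: 6 − 2 = 4.
R6 applies: 4 + 2 = 6.
R7 applies: 6 − 3 = 3.
R8 applies (level before this adjustment is 3 < 19, so +1): 3 + 1 = 4.
Final offense level: 4.
Criminal history: 4 prior points → Category C (4+).
Level 4 falls in the 1-5 band.
Grid: Level 1-5 × Category C = 12-22 months.

12-22 months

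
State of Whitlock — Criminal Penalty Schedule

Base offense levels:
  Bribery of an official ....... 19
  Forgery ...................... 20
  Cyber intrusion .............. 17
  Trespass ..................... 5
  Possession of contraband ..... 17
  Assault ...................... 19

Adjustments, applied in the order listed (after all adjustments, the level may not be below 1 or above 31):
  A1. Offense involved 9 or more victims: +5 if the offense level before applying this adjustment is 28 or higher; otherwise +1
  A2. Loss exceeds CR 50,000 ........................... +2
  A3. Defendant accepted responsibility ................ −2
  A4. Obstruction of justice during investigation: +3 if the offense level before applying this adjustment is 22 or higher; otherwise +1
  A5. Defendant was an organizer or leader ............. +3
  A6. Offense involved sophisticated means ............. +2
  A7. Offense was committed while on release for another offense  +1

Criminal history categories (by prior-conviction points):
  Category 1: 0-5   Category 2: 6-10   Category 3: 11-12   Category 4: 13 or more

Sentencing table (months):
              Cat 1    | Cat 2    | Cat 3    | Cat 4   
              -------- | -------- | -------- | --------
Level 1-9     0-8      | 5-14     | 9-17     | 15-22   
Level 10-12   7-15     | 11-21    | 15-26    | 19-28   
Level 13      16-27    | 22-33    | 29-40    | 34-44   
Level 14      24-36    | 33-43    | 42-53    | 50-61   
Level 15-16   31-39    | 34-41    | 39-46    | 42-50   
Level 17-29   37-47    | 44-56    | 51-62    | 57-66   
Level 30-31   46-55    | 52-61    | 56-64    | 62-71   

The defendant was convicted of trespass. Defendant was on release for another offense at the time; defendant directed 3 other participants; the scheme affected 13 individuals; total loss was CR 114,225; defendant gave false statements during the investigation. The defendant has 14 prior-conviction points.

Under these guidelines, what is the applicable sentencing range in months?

34-44 months

Base offense level for trespass: 5.
A1 applies (level before this adjustment is 5 < 28, so +1): 5 + 1 = 6.
A2 applies: 6 + 2 = 8.
A3 does not apply.
A4 applies (level before this adjustment is 8 < 22, so +1): 8 + 1 = 9.
A5 applies: 9 + 3 = 12.
A6 does not apply.
A7 applies: 12 + 1 = 13.
Final offense level: 13.
Criminal history: 14 prior points → Category 4 (13+).
Level 13 falls in the 13 band.
Grid: Level 13 × Category 4 = 34-44 months.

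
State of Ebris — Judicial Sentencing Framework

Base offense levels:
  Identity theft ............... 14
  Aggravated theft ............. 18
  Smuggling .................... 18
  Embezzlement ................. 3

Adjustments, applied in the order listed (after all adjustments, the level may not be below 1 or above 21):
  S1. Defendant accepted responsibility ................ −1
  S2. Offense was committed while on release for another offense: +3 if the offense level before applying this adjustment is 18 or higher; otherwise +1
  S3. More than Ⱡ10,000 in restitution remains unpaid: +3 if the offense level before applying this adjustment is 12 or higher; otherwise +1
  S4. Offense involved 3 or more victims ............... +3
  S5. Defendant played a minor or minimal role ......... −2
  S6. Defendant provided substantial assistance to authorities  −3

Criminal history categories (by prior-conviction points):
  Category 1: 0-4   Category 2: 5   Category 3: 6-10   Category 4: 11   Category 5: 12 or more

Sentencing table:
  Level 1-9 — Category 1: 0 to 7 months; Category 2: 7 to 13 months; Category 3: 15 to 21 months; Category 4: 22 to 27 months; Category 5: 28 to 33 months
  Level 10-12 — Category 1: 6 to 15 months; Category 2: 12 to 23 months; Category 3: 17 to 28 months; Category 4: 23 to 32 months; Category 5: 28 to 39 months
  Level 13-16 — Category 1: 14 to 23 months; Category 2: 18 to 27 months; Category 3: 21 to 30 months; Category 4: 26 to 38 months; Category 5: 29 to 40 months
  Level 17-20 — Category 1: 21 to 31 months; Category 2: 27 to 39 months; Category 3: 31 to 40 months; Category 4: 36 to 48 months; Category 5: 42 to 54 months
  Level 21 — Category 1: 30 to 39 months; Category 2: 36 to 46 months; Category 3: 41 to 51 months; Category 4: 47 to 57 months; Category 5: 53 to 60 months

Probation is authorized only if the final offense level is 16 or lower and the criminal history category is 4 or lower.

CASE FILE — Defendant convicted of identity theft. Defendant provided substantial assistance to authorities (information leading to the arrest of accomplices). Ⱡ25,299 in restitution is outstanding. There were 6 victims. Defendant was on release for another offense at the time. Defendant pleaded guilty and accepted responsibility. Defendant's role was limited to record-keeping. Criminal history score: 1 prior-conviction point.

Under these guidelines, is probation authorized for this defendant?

Yes

Base offense level for identity theft: 14.
S1 applies: 14 − 1 = 13.
S2 applies (level before this adjustment is 13 < 18, so +1): 13 + 1 = 14.
S3 applies (level before this adjustment is 14 ≥ 12, so +3): 14 + 3 = 17.
S4 applies: 17 + 3 = 20.
S5 applies: 20 − 2 = 18.
S6 applies: 18 − 3 = 15.
Final offense level: 15.
Criminal history: 1 prior point → Category 1 (0-4).
Level 15 falls in the 13-16 band.
Grid: Level 13-16 × Category 1 = 14-23 months.
Probation check: level 15 ≤ 16 and category 1 ≤ 4 → eligible.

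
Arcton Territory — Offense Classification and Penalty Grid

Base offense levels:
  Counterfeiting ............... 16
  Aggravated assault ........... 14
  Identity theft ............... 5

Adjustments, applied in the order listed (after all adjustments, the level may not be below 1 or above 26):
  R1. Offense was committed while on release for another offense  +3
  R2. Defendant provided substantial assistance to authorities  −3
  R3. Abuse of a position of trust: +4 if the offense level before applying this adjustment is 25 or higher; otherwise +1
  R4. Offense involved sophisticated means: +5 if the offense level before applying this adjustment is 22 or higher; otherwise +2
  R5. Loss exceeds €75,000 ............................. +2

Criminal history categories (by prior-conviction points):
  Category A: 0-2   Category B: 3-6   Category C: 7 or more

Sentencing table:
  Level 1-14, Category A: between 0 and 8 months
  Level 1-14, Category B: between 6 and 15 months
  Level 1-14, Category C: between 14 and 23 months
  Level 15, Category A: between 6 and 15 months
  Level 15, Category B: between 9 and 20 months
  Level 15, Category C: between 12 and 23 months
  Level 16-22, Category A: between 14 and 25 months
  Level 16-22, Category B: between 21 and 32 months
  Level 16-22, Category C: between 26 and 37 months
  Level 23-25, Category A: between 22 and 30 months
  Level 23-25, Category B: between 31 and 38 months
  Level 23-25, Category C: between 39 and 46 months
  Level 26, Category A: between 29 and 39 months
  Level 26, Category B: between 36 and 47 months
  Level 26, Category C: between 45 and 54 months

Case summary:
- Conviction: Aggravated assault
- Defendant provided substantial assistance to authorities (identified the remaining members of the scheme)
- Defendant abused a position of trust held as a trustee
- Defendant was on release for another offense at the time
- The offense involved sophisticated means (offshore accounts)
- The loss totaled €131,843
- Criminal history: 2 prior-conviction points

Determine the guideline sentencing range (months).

Base offense level for aggravated assault: 14.
R1 applies: 14 + 3 = 17.
R2 applies: 17 − 3 = 14.
R3 applies (level before this adjustment is 14 < 25, so +1): 14 + 1 = 15.
R4 applies (level before this adjustment is 15 < 22, so +2): 15 + 2 = 17.
R5 applies: 17 + 2 = 19.
Final offense level: 19.
Criminal history: 2 prior points → Category A (0-2).
Level 19 falls in the 16-22 band.
Grid: Level 16-22 × Category A = 14-25 months.

14-25 months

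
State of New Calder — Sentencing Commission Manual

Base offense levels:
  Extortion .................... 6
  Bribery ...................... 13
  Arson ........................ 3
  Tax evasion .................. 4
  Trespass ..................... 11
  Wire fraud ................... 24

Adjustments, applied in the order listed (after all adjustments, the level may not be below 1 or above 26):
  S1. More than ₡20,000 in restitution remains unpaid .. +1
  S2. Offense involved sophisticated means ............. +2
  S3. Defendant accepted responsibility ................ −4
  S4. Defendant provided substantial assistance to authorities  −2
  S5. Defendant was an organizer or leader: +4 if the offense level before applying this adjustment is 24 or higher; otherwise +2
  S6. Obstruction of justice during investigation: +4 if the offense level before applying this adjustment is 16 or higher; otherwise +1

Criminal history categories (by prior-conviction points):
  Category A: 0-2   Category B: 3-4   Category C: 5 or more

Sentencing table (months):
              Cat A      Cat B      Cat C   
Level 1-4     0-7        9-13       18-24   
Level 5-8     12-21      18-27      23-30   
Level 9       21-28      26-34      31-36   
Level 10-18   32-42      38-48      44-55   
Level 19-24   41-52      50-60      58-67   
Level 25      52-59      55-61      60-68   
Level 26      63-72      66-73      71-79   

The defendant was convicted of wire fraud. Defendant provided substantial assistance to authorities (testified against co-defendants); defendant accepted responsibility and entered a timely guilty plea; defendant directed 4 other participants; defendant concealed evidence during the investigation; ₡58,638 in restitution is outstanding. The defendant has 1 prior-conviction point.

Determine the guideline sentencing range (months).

52-59 months

Base offense level for wire fraud: 24.
S1 applies: 24 + 1 = 25.
S2 does not apply.
S3 applies: 25 − 4 = 21.
S4 applies: 21 − 2 = 19.
S5 applies (level before this adjustment is 19 < 24, so +2): 19 + 2 = 21.
S6 applies (level before this adjustment is 21 ≥ 16, so +4): 21 + 4 = 25.
Final offense level: 25.
Criminal history: 1 prior point → Category A (0-2).
Level 25 falls in the 25 band.
Grid: Level 25 × Category A = 52-59 months.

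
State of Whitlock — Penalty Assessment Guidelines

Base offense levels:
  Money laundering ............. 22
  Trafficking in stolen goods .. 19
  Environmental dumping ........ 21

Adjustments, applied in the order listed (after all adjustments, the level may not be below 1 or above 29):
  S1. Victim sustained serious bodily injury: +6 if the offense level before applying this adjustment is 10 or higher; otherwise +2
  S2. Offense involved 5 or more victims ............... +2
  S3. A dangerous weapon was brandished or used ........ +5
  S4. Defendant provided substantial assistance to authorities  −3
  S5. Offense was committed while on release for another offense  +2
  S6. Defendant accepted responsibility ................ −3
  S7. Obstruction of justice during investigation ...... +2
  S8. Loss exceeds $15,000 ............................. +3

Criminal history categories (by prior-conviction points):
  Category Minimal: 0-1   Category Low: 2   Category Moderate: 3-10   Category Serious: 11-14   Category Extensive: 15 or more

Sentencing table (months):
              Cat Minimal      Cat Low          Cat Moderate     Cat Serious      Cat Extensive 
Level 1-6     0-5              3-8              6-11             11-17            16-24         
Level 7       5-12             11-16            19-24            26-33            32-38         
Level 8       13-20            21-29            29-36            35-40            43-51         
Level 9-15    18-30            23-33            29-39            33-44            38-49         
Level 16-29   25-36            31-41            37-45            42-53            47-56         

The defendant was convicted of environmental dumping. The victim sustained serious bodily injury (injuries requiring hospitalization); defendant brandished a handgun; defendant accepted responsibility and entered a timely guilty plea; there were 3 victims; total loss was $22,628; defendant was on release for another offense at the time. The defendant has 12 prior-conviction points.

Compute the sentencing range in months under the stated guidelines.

Base offense level for environmental dumping: 21.
S1 applies (level before this adjustment is 21 ≥ 10, so +6): 21 + 6 = 27.
S2 does not apply.
S3 applies: 27 + 5 = 32.
S5 applies: 32 + 2 = 34.
S6 applies: 34 − 3 = 31.
S7 does not apply.
S8 applies: 31 + 3 = 34.
Level 34 exceeds the maximum of 29; capped at 29.
Final offense level: 29.
Criminal history: 12 prior points → Category Serious (11-14).
Level 29 falls in the 16-29 band.
Grid: Level 16-29 × Category Serious = 42-53 months.

42-53 months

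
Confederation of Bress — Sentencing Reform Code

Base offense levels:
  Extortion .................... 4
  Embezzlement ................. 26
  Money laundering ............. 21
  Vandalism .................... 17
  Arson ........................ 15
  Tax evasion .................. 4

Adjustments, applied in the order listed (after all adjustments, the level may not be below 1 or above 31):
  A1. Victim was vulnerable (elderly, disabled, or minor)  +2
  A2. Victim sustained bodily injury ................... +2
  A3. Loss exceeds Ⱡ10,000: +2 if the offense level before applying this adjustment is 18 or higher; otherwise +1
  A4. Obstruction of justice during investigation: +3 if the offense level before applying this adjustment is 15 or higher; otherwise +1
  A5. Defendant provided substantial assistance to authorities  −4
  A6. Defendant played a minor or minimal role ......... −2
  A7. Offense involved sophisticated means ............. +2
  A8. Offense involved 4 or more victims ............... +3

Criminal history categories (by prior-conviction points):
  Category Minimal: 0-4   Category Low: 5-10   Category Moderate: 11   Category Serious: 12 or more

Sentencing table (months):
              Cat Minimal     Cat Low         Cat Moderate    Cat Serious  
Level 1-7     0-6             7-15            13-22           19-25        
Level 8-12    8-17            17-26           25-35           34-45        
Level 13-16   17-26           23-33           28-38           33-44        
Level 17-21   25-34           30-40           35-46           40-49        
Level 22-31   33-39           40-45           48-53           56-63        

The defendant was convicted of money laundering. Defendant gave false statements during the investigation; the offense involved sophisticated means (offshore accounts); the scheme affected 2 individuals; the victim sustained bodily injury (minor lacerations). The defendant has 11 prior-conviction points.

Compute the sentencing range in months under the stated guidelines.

Base offense level for money laundering: 21.
A2 applies: 21 + 2 = 23.
A3 does not apply.
A4 applies (level before this adjustment is 23 ≥ 15, so +3): 23 + 3 = 26.
A5 does not apply.
A7 applies: 26 + 2 = 28.
Final offense level: 28.
Criminal history: 11 prior points → Category Moderate (11).
Level 28 falls in the 22-31 band.
Grid: Level 22-31 × Category Moderate = 48-53 months.

48-53 months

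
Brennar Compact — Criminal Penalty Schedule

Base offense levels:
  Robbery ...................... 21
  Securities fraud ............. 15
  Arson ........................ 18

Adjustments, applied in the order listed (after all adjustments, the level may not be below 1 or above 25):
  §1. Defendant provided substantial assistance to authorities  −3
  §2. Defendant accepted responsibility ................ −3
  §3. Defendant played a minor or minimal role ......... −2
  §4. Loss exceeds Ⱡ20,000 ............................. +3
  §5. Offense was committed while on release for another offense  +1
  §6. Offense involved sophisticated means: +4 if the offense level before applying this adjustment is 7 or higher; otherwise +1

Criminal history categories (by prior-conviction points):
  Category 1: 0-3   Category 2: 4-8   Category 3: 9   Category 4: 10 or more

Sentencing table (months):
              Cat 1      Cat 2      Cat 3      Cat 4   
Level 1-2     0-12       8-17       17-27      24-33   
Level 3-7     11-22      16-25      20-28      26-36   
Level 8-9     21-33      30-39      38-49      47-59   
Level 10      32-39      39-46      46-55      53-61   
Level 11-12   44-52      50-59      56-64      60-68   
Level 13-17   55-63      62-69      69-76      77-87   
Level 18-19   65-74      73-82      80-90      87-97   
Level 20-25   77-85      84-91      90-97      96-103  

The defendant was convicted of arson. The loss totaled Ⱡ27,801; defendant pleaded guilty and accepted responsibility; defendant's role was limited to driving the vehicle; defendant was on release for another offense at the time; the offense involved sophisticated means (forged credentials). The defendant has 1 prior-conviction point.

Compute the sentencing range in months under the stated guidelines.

77-85 months

Base offense level for arson: 18.
§2 applies: 18 − 3 = 15.
§3 applies: 15 − 2 = 13.
§4 applies: 13 + 3 = 16.
§5 applies: 16 + 1 = 17.
§6 applies (level before this adjustment is 17 ≥ 7, so +4): 17 + 4 = 21.
Final offense level: 21.
Criminal history: 1 prior point → Category 1 (0-3).
Level 21 falls in the 20-25 band.
Grid: Level 20-25 × Category 1 = 77-85 months.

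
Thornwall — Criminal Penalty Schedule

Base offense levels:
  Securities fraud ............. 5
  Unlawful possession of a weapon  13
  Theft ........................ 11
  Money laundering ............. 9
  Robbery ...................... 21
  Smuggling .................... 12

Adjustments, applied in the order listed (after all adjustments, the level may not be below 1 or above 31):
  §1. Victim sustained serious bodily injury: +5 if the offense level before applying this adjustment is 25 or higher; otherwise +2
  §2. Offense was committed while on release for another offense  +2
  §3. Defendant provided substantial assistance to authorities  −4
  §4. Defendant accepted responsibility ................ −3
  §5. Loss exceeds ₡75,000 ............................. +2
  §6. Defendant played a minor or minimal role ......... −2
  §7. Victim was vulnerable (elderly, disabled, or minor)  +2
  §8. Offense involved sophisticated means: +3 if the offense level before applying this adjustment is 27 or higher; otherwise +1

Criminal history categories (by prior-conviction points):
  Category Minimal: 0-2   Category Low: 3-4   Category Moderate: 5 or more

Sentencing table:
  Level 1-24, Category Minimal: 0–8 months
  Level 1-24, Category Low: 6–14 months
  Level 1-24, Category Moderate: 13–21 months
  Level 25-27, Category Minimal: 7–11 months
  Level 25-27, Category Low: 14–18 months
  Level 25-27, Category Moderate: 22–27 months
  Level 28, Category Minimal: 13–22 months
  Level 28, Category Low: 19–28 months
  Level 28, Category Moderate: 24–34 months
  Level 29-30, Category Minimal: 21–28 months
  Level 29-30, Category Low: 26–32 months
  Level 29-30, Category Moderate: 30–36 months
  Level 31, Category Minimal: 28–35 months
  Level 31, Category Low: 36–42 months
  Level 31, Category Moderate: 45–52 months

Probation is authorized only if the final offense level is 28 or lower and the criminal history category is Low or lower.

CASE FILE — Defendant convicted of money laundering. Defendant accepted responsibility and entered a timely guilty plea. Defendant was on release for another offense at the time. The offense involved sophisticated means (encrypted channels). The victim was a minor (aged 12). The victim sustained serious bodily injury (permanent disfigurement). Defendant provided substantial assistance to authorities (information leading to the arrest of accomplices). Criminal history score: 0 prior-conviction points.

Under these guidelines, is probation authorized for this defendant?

Yes

Base offense level for money laundering: 9.
§1 applies (level before this adjustment is 9 < 25, so +2): 9 + 2 = 11.
§2 applies: 11 + 2 = 13.
§3 applies: 13 − 4 = 9.
§4 applies: 9 − 3 = 6.
§5 does not apply.
§7 applies: 6 + 2 = 8.
§8 applies (level before this adjustment is 8 < 27, so +1): 8 + 1 = 9.
Final offense level: 9.
Criminal history: 0 prior points → Category Minimal (0-2).
Level 9 falls in the 1-24 band.
Grid: Level 1-24 × Category Minimal = 0-8 months.
Probation check: level 9 ≤ 28 and category Minimal ≤ Low → eligible.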